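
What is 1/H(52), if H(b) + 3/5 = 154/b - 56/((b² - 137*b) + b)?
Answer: 195/463 ≈ 0.42117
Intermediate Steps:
H(b) = -⅗ - 56/(b² - 136*b) + 154/b (H(b) = -⅗ + (154/b - 56/((b² - 137*b) + b)) = -⅗ + (154/b - 56/(b² - 136*b)) = -⅗ + (-56/(b² - 136*b) + 154/b) = -⅗ - 56/(b² - 136*b) + 154/b)
1/H(52) = 1/((⅕)*(-105000 - 3*52² + 1178*52)/(52*(-136 + 52))) = 1/((⅕)*(1/52)*(-105000 - 3*2704 + 61256)/(-84)) = 1/((⅕)*(1/52)*(-1/84)*(-105000 - 8112 + 61256)) = 1/((⅕)*(1/52)*(-1/84)*(-51856)) = 1/(463/195) = 195/463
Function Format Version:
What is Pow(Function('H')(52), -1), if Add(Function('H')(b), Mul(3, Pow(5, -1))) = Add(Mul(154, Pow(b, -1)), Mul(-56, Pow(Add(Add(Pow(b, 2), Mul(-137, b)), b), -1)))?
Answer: Rational(195, 463) ≈ 0.42117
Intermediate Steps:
Function('H')(b) = Add(Rational(-3, 5), Mul(-56, Pow(Add(Pow(b, 2), Mul(-136, b)), -1)), Mul(154, Pow(b, -1))) (Function('H')(b) = Add(Rational(-3, 5), Add(Mul(154, Pow(b, -1)), Mul(-56, Pow(Add(Add(Pow(b, 2), Mul(-137, b)), b), -1)))) = Add(Rational(-3, 5), Add(Mul(154, Pow(b, -1)), Mul(-56, Pow(Add(Pow(b, 2), Mul(-136, b)), -1)))) = Add(Rational(-3, 5), Add(Mul(-56, Pow(Add(Pow(b, 2), Mul(-136, b)), -1)), Mul(154, Pow(b, -1)))) = Add(Rational(-3, 5), Mul(-56, Pow(Add(Pow(b, 2), Mul(-136, b)), -1)), Mul(154, Pow(b, -1))))
Pow(Function('H')(52), -1) = Pow(Mul(Rational(1, 5), Pow(52, -1), Pow(Add(-136, 52), -1), Add(-105000, Mul(-3, Pow(52, 2)), Mul(1178, 52))), -1) = Pow(Mul(Rational(1, 5), Rational(1, 52), Pow(-84, -1), Add(-105000, Mul(-3, 2704), 61256)), -1) = Pow(Mul(Rational(1, 5), Rational(1, 52), Rational(-1, 84), Add(-105000, -8112, 61256)), -1) = Pow(Mul(Rational(1, 5), Rational(1, 52), Rational(-1, 84), -51856), -1) = Pow(Rational(463, 195), -1) = Rational(195, 463)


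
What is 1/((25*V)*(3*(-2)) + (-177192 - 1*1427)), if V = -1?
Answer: -1/178469 ≈ -5.6032e-6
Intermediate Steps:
1/((25*V)*(3*(-2)) + (-177192 - 1*1427)) = 1/((25*(-1))*(3*(-2)) + (-177192 - 1*1427)) = 1/(-25*(-6) + (-177192 - 1427)) = 1/(150 - 178619) = 1/(-178469) = -1/178469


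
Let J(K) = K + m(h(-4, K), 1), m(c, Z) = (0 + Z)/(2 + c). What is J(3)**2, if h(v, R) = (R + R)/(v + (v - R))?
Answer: 3481/256 ≈ 13.598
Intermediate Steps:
h(v, R) = 2*R/(-R + 2*v) (h(v, R) = (2*R)/(-R + 2*v) = 2*R/(-R + 2*v))
m(c, Z) = Z/(2 + c)
J(K) = K + 1/(2 + 2*K/(-8 - K)) (J(K) = K + 1/(2 + 2*K/(-K + 2*(-4))) = K + 1/(2 + 2*K/(-K - 8)) = K + 1/(2 + 2*K/(-8 - K)))
J(3)**2 = (1/2 + (17/16)*3)**2 = (1/2 + 51/16)**2 = (59/16)**2 = 3481/256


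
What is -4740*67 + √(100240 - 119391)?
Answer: -317580 + I*√19151 ≈ -3.1758e+5 + 138.39*I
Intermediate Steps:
-4740*67 + √(100240 - 119391) = -317580 + √(-19151) = -317580 + I*√19151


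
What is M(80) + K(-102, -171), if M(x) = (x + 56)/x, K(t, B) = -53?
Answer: -513/10 ≈ -51.300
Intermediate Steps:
M(x) = (56 + x)/x
M(80) + K(-102, -171) = (56 + 80)/80 - 53 = (1/80)*136 - 53 = 17/10 - 53 = -513/10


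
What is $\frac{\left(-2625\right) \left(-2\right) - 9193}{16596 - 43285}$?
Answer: $\frac{3943}{26689} \approx 0.14774$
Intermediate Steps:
$\frac{\left(-2625\right) \left(-2\right) - 9193}{16596 - 43285} = \frac{5250 - 9193}{-26689} = \left(-3943\right) \left(- \frac{1}{26689}\right) = \frac{3943}{26689}$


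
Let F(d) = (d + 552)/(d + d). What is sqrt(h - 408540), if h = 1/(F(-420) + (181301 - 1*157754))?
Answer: I*sqrt(1109931138693142610)/1648279 ≈ 639.17*I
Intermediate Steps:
F(d) = (552 + d)/(2*d) (F(d) = (552 + d)/((2*d)) = (552 + d)*(1/(2*d)) = (552 + d)/(2*d))
h = 70/1648279 (h = 1/((1/2)*(552 - 420)/(-420) + (181301 - 1*157754)) = 1/((1/2)*(-1/420)*132 + (181301 - 157754)) = 1/(-11/70 + 23547) = 1/(1648279/70) = 70/1648279 ≈ 4.2469e-5)
sqrt(h - 408540) = sqrt(70/1648279 - 408540) = sqrt(-673387902590/1648279) = I*sqrt(1109931138693142610)/1648279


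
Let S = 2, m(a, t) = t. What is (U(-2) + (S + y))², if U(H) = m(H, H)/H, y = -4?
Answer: 1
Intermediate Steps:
U(H) = 1 (U(H) = H/H = 1)
(U(-2) + (S + y))² = (1 + (2 - 4))² = (1 - 2)² = (-1)² = 1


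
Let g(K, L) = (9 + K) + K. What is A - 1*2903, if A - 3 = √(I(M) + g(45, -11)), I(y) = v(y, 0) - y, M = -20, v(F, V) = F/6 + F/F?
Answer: -2900 + 5*√42/3 ≈ -2889.2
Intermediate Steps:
v(F, V) = 1 + F/6 (v(F, V) = F*(⅙) + 1 = F/6 + 1 = 1 + F/6)
g(K, L) = 9 + 2*K
I(y) = 1 - 5*y/6 (I(y) = (1 + y/6) - y = 1 - 5*y/6)
A = 3 + 5*√42/3 (A = 3 + √((1 - ⅚*(-20)) + (9 + 2*45)) = 3 + √((1 + 50/3) + (9 + 90)) = 3 + √(53/3 + 99) = 3 + √(350/3) = 3 + 5*√42/3 ≈ 13.801)
A - 1*2903 = (3 + 5*√42/3) - 1*2903 = (3 + 5*√42/3) - 2903 = -2900 + 5*√42/3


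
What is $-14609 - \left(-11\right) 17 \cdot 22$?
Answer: $-10495$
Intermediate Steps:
$-14609 - \left(-11\right) 17 \cdot 22 = -14609 - \left(-187\right) 22 = -14609 - -4114 = -14609 + 4114 = -10495$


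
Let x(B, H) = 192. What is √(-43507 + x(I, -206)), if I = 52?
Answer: I*√43315 ≈ 208.12*I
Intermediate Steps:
√(-43507 + x(I, -206)) = √(-43507 + 192) = √(-43315) = I*√43315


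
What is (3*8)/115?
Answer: 24/115 ≈ 0.20870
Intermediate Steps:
(3*8)/115 = 24*(1/115) = 24/115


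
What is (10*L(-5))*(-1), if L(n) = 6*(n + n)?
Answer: 600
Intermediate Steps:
L(n) = 12*n (L(n) = 6*(2*n) = 12*n)
(10*L(-5))*(-1) = (10*(12*(-5)))*(-1) = (10*(-60))*(-1) = -600*(-1) = 600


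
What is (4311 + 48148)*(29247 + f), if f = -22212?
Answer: 369049065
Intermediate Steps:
(4311 + 48148)*(29247 + f) = (4311 + 48148)*(29247 - 22212) = 52459*7035 = 369049065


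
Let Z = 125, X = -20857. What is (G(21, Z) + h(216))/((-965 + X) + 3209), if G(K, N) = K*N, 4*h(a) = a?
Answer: -2679/18613 ≈ -0.14393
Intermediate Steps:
h(a) = a/4
(G(21, Z) + h(216))/((-965 + X) + 3209) = (21*125 + (¼)*216)/((-965 - 20857) + 3209) = (2625 + 54)/(-21822 + 3209) = 2679/(-18613) = 2679*(-1/18613) = -2679/18613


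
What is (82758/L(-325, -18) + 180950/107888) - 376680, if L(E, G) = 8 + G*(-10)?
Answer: -86718371957/230488 ≈ -3.7624e+5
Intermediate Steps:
L(E, G) = 8 - 10*G
(82758/L(-325, -18) + 180950/107888) - 376680 = (82758/(8 - 10*(-18)) + 180950/107888) - 376680 = (82758/(8 + 180) + 180950*(1/107888)) - 376680 = (82758/188 + 8225/4904) - 376680 = (82758*(1/188) + 8225/4904) - 376680 = (41379/94 + 8225/4904) - 376680 = 101847883/230488 - 376680 = -86718371957/230488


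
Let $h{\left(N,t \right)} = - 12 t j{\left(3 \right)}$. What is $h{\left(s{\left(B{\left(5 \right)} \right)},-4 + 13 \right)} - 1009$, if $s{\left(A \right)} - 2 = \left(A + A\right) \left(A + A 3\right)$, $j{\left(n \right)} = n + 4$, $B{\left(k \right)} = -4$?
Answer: $-1765$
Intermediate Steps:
$j{\left(n \right)} = 4 + n$
$s{\left(A \right)} = 2 + 8 A^{2}$ ($s{\left(A \right)} = 2 + \left(A + A\right) \left(A + A 3\right) = 2 + 2 A \left(A + 3 A\right) = 2 + 2 A 4 A = 2 + 8 A^{2}$)
$h{\left(N,t \right)} = - 84 t$ ($h{\left(N,t \right)} = - 12 t \left(4 + 3\right) = - 12 t 7 = - 84 t$)
$h{\left(s{\left(B{\left(5 \right)} \right)},-4 + 13 \right)} - 1009 = - 84 \left(-4 + 13\right) - 1009 = \left(-84\right) 9 - 1009 = -756 - 1009 = -1765$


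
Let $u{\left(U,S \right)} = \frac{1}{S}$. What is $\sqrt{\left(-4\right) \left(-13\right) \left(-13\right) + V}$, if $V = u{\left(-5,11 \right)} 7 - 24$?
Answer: $\frac{7 i \sqrt{1727}}{11} \approx 26.445 i$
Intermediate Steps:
$V = - \frac{257}{11}$ ($V = \frac{1}{11} \cdot 7 - 24 = \frac{7}{11} - 24 = - \frac{257}{11} \approx -23.364$)
$\sqrt{\left(-4\right) \left(-13\right) \left(-13\right) + V} = \sqrt{\left(-4\right) \left(-13\right) \left(-13\right) - \frac{257}{11}} = \sqrt{52 \left(-13\right) - \frac{257}{11}} = \sqrt{-676 - \frac{257}{11}} = \sqrt{- \frac{7693}{11}} = \frac{7 i \sqrt{1727}}{11}$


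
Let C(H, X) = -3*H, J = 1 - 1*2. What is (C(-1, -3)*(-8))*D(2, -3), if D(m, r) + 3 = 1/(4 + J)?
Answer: 64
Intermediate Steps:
J = -1 (J = 1 - 2 = -1)
D(m, r) = -8/3 (D(m, r) = -3 + 1/(4 - 1) = -3 + 1/3 = -3 + ⅓ = -8/3)
(C(-1, -3)*(-8))*D(2, -3) = (-3*(-1)*(-8))*(-8/3) = (3*(-8))*(-8/3) = -24*(-8/3) = 64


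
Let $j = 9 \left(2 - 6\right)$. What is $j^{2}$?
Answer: $1296$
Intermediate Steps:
$j = -36$ ($j = 9 \left(-4\right) = -36$)
$j^{2} = \left(-36\right)^{2} = 1296$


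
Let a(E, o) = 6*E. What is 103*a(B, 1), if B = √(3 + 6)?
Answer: 1854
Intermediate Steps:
B = 3 (B = √9 = 3)
103*a(B, 1) = 103*(6*3) = 103*18 = 1854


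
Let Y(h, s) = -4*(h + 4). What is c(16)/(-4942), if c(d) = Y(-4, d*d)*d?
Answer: 0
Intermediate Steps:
Y(h, s) = -16 - 4*h (Y(h, s) = -4*(4 + h) = -16 - 4*h)
c(d) = 0 (c(d) = (-16 - 4*(-4))*d = (-16 + 16)*d = 0*d = 0)
c(16)/(-4942) = 0/(-4942) = 0*(-1/4942) = 0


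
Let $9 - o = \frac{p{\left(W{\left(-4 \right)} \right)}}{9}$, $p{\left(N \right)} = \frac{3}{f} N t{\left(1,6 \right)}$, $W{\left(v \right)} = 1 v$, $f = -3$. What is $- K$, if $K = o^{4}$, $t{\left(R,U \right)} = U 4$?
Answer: $- \frac{625}{81} \approx -7.716$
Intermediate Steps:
$t{\left(R,U \right)} = 4 U$
$W{\left(v \right)} = v$
$p{\left(N \right)} = - 24 N$ ($p{\left(N \right)} = \frac{3}{-3} N 4 \cdot 6 = 3 \left(- \frac{1}{3}\right) N 24 = - N 24 = - 24 N$)
$o = - \frac{5}{3}$ ($o = 9 - \frac{\left(-24\right) \left(-4\right)}{9} = 9 - 96 \cdot \frac{1}{9} = 9 - \frac{32}{3} = - \frac{5}{3} \approx -1.6667$)
$K = \frac{625}{81}$ ($K = \left(- \frac{5}{3}\right)^{4} = \frac{625}{81} \approx 7.716$)
$- K = \left(-1\right) \frac{625}{81} = - \frac{625}{81}$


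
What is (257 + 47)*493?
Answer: 149872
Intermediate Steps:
(257 + 47)*493 = 304*493 = 149872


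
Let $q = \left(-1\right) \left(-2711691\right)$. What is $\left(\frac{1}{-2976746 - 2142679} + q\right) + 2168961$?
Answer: $\frac{24986131865099}{5119425} \approx 4.8806 \cdot 10^{6}$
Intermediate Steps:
$q = 2711691$
$\left(\frac{1}{-2976746 - 2142679} + q\right) + 2168961 = \left(\frac{1}{-2976746 - 2142679} + 2711691\right) + 2168961 = \left(\frac{1}{-5119425} + 2711691\right) + 2168961 = \left(- \frac{1}{5119425} + 2711691\right) + 2168961 = \frac{13882298697674}{5119425} + 2168961 = \frac{24986131865099}{5119425}$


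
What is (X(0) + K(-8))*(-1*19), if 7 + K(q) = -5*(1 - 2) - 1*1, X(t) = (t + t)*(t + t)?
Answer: 57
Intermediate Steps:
X(t) = 4*t² (X(t) = (2*t)*(2*t) = 4*t²)
K(q) = -3 (K(q) = -7 + (-5*(1 - 2) - 1*1) = -7 + (-5*(-1) - 1) = -7 + (5 - 1) = -7 + 4 = -3)
(X(0) + K(-8))*(-1*19) = (4*0² - 3)*(-1*19) = (4*0 - 3)*(-19) = (0 - 3)*(-19) = -3*(-19) = 57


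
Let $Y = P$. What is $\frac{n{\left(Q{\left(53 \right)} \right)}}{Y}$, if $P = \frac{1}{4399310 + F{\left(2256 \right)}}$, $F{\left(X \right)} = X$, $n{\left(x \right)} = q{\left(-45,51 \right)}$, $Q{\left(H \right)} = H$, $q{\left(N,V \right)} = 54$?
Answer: $237684564$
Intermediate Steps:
$n{\left(x \right)} = 54$
$P = \frac{1}{4401566}$ ($P = \frac{1}{4399310 + 2256} = \frac{1}{4401566} \approx 2.2719 \cdot 10^{-7}$)
$Y = \frac{1}{4401566} \approx 2.2719 \cdot 10^{-7}$
$\frac{n{\left(Q{\left(53 \right)} \right)}}{Y} = 54 \frac{1}{\frac{1}{4401566}} = 54 \cdot 4401566 = 237684564$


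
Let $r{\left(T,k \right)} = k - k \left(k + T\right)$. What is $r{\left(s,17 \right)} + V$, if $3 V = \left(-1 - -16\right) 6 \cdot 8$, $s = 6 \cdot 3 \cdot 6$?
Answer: $-1868$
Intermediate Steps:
$s = 108$ ($s = 18 \cdot 6 = 108$)
$V = 240$ ($V = \frac{\left(-1 - -16\right) 6 \cdot 8}{3} = \frac{\left(-1 + 16\right) 6 \cdot 8}{3} = \frac{15 \cdot 6 \cdot 8}{3} = \frac{90 \cdot 8}{3} = \frac{1}{3} \cdot 720 = 240$)
$r{\left(T,k \right)} = k - k \left(T + k\right)$
$r{\left(s,17 \right)} + V = 17 \left(1 - 108 - 17\right) + 240 = 17 \left(-124\right) + 240 = -2108 + 240 = -1868$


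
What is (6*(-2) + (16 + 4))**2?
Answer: 64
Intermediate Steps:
(6*(-2) + (16 + 4))**2 = (-12 + 20)**2 = 8**2 = 64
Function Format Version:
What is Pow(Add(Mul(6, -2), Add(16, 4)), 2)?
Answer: 64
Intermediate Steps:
Pow(Add(Mul(6, -2), Add(16, 4)), 2) = Pow(Add(-12, 20), 2) = Pow(8, 2) = 64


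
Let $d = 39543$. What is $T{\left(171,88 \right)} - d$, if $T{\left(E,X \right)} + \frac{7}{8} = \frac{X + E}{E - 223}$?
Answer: $- \frac{4113081}{104} \approx -39549.0$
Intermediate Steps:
$T{\left(E,X \right)} = - \frac{7}{8} + \frac{E + X}{-223 + E}$ ($T{\left(E,X \right)} = - \frac{7}{8} + \frac{X + E}{E - 223} = - \frac{7}{8} + \frac{E + X}{-223 + E}$)
$T{\left(171,88 \right)} - d = \frac{1561 + 171 + 8 \cdot 88}{8 \left(-223 + 171\right)} - 39543 = \frac{1561 + 171 + 704}{8 \left(-52\right)} - 39543 = \frac{1}{8} \left(- \frac{1}{52}\right) 2436 - 39543 = - \frac{609}{104} - 39543 = - \frac{4113081}{104}$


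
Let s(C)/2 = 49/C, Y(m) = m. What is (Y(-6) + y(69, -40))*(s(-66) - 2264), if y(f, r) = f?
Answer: -1569981/11 ≈ -1.4273e+5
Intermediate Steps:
s(C) = 98/C (s(C) = 2*(49/C) = 98/C)
(Y(-6) + y(69, -40))*(s(-66) - 2264) = (-6 + 69)*(98/(-66) - 2264) = 63*(98*(-1/66) - 2264) = 63*(-49/33 - 2264) = 63*(-74761/33) = -1569981/11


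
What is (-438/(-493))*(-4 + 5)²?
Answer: 438/493 ≈ 0.88844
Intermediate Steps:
(-438/(-493))*(-4 + 5)² = -438*(-1/493)*1² = (438/493)*1 = 438/493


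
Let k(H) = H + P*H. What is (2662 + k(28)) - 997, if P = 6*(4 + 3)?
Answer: 2869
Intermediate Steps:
P = 42 (P = 6*7 = 42)
k(H) = 43*H (k(H) = H + 42*H = 43*H)
(2662 + k(28)) - 997 = (2662 + 43*28) - 997 = (2662 + 1204) - 997 = 3866 - 997 = 2869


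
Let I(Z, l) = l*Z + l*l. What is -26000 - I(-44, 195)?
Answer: -55445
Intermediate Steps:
I(Z, l) = l² + Z*l (I(Z, l) = Z*l + l² = l² + Z*l)
-26000 - I(-44, 195) = -26000 - 195*(-44 + 195) = -26000 - 195*151 = -26000 - 1*29445 = -26000 - 29445 = -55445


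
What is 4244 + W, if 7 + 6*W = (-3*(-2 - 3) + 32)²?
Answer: 4611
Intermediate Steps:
W = 367 (W = -7/6 + (-3*(-2 - 3) + 32)²/6 = -7/6 + (-3*(-5) + 32)²/6 = -7/6 + (15 + 32)²/6 = -7/6 + (⅙)*47² = -7/6 + (⅙)*2209 = -7/6 + 2209/6 = 367)
4244 + W = 4244 + 367 = 4611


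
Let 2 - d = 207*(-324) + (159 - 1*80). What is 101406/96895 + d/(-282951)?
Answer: 22201836161/27416537145 ≈ 0.80980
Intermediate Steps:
d = 66991 (d = 2 - (207*(-324) + (159 - 1*80)) = 2 - (-67068 + (159 - 80)) = 2 - (-67068 + 79) = 2 - 1*(-66989) = 2 + 66989 = 66991)
101406/96895 + d/(-282951) = 101406/96895 + 66991/(-282951) = 101406*(1/96895) + 66991*(-1/282951) = 101406/96895 - 66991/282951 = 22201836161/27416537145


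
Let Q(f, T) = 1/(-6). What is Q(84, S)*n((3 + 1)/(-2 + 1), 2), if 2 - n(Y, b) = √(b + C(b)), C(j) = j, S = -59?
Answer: 0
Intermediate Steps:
Q(f, T) = -⅙
n(Y, b) = 2 - √2*√b (n(Y, b) = 2 - √(b + b) = 2 - √(2*b) = 2 - √2*√b)
Q(84, S)*n((3 + 1)/(-2 + 1), 2) = -(2 - √2*√2)/6 = -(2 - 2)/6 = -⅙*0 = 0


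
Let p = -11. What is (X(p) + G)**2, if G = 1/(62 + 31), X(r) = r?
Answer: 1044484/8649 ≈ 120.76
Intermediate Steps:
G = 1/93 ≈ 0.010753
(X(p) + G)**2 = (-11 + 1/93)**2 = (-1022/93)**2 = 1044484/8649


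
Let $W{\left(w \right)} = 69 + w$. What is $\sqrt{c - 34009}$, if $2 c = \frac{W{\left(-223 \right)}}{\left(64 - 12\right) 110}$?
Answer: $\frac{i \sqrt{2299009310}}{260} \approx 184.42 i$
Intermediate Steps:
$c = - \frac{7}{520}$ ($c = \frac{\left(69 - 223\right) \frac{1}{\left(64 - 12\right) 110}}{2} = \frac{\left(-154\right) \frac{1}{52 \cdot 110}}{2} = \frac{\left(-154\right) \frac{1}{5720}}{2} = \frac{1}{2} \left(- \frac{7}{260}\right) = - \frac{7}{520} \approx -0.013462$)
$\sqrt{c - 34009} = \sqrt{- \frac{7}{520} - 34009} = \sqrt{- \frac{17684687}{520}} = \frac{i \sqrt{2299009310}}{260}$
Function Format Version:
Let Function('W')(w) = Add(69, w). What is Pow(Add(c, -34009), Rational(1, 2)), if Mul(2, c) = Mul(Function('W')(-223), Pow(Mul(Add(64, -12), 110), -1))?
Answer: Mul(Rational(1, 260), I, Pow(2299009310, Rational(1, 2))) ≈ Mul(184.42, I)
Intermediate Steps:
c = Rational(-7, 520) (c = Mul(Rational(1, 2), Mul(Add(69, -223), Pow(Mul(Add(64, -12), 110), -1))) = Mul(Rational(1, 2), Mul(-154, Pow(Mul(52, 110), -1))) = Mul(Rational(1, 2), Mul(-154, Pow(5720, -1))) = Mul(Rational(1, 2), Mul(-154, Rational(1, 5720))) = Mul(Rational(1, 2), Rational(-7, 260)) = Rational(-7, 520) ≈ -0.013462)
Pow(Add(c, -34009), Rational(1, 2)) = Pow(Add(Rational(-7, 520), -34009), Rational(1, 2)) = Pow(Rational(-17684687, 520), Rational(1, 2)) = Mul(Rational(1, 260), I, Pow(2299009310, Rational(1, 2)))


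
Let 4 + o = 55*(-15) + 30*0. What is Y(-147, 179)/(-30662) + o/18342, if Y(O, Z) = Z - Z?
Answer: -829/18342 ≈ -0.045197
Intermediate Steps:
Y(O, Z) = 0
o = -829 (o = -4 + (55*(-15) + 30*0) = -4 + (-825 + 0) = -4 - 825 = -829)
Y(-147, 179)/(-30662) + o/18342 = 0/(-30662) - 829/18342 = 0*(-1/30662) - 829*1/18342 = 0 - 829/18342 = -829/18342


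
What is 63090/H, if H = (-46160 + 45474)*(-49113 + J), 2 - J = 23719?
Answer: 6309/4996138 ≈ 0.0012628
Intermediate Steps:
J = -23717 (J = 2 - 1*23719 = 2 - 23719 = -23717)
H = 49961380 (H = (-46160 + 45474)*(-49113 - 23717) = -686*(-72830) = 49961380)
63090/H = 63090/49961380 = 63090*(1/49961380) = 6309/4996138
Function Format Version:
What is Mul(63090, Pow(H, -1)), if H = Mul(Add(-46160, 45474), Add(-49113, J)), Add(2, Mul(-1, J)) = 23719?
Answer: Rational(6309, 4996138) ≈ 0.0012628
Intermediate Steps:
J = -23717 (J = Add(2, Mul(-1, 23719)) = Add(2, -23719) = -23717)
H = 49961380 (H = Mul(Add(-46160, 45474), Add(-49113, -23717)) = Mul(-686, -72830) = 49961380)
Mul(63090, Pow(H, -1)) = Mul(63090, Pow(49961380, -1)) = Mul(63090, Rational(1, 49961380)) = Rational(6309, 4996138)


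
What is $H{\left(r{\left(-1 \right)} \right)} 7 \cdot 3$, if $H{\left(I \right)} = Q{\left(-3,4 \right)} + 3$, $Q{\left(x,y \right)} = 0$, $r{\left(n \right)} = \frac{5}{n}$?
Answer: $63$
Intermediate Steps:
$H{\left(I \right)} = 3$ ($H{\left(I \right)} = 0 + 3 = 3$)
$H{\left(r{\left(-1 \right)} \right)} 7 \cdot 3 = 3 \cdot 7 \cdot 3 = 21 \cdot 3 = 63$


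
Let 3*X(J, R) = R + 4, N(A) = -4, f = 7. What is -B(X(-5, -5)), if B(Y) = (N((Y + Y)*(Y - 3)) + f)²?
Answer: -9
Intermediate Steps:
X(J, R) = 4/3 + R/3 (X(J, R) = (R + 4)/3 = (4 + R)/3 = 4/3 + R/3)
B(Y) = 9 (B(Y) = (-4 + 7)² = 3² = 9)
-B(X(-5, -5)) = -1*9 = -9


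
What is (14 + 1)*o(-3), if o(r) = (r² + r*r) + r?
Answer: 225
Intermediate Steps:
o(r) = r + 2*r² (o(r) = (r² + r²) + r = 2*r² + r = r + 2*r²)
(14 + 1)*o(-3) = (14 + 1)*(-3*(1 + 2*(-3))) = 15*(-3*(1 - 6)) = 15*(-3*(-5)) = 15*15 = 225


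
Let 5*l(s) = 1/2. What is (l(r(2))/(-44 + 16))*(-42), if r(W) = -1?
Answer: 3/20 ≈ 0.15000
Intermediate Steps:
l(s) = ⅒ (l(s) = (⅕)/2 = (⅕)*(½) = ⅒)
(l(r(2))/(-44 + 16))*(-42) = ((⅒)/(-44 + 16))*(-42) = ((⅒)/(-28))*(-42) = -1/28*⅒*(-42) = -1/280*(-42) = 3/20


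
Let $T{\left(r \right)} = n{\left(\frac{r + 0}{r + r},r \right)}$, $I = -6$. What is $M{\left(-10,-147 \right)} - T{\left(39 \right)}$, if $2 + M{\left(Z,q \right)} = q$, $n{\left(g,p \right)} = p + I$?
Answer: $-182$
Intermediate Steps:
$n{\left(g,p \right)} = -6 + p$ ($n{\left(g,p \right)} = p - 6 = -6 + p$)
$M{\left(Z,q \right)} = -2 + q$
$T{\left(r \right)} = -6 + r$
$M{\left(-10,-147 \right)} - T{\left(39 \right)} = \left(-2 - 147\right) - \left(-6 + 39\right) = -149 - 33 = -182$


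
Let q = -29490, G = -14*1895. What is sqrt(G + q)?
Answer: 2*I*sqrt(14005) ≈ 236.69*I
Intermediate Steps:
G = -26530
sqrt(G + q) = sqrt(-26530 - 29490) = sqrt(-56020) = 2*I*sqrt(14005)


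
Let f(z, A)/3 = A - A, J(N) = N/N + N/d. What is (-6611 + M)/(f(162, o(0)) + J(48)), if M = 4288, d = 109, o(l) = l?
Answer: -253207/157 ≈ -1612.8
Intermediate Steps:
J(N) = 1 + N/109 (J(N) = N/N + N/109 = 1 + N*(1/109) = 1 + N/109)
f(z, A) = 0 (f(z, A) = 3*(A - A) = 3*0 = 0)
(-6611 + M)/(f(162, o(0)) + J(48)) = (-6611 + 4288)/(0 + (1 + (1/109)*48)) = -2323/(0 + (1 + 48/109)) = -2323/(0 + 157/109) = -2323/157/109 = -2323*109/157 = -253207/157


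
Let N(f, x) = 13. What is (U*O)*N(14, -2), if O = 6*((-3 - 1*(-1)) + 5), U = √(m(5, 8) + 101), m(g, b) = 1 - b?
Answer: 234*√94 ≈ 2268.7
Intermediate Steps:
U = √94 (U = √((1 - 1*8) + 101) = √((1 - 8) + 101) = √(-7 + 101) = √94 ≈ 9.6954)
O = 18 (O = 6*((-3 + 1) + 5) = 6*(-2 + 5) = 6*3 = 18)
(U*O)*N(14, -2) = (√94*18)*13 = (18*√94)*13 = 234*√94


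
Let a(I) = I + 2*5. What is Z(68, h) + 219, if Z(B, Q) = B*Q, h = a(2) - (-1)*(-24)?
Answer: -597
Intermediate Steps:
a(I) = 10 + I (a(I) = I + 10 = 10 + I)
h = -12 (h = (10 + 2) - (-1)*(-24) = 12 - 1*24 = 12 - 24 = -12)
Z(68, h) + 219 = 68*(-12) + 219 = -816 + 219 = -597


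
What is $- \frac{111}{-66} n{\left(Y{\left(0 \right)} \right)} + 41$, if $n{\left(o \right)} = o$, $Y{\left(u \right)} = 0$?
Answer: $41$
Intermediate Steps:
$- \frac{111}{-66} n{\left(Y{\left(0 \right)} \right)} + 41 = - \frac{111}{-66} \cdot 0 + 41 = \left(-111\right) \left(- \frac{1}{66}\right) 0 + 41 = \frac{37}{22} \cdot 0 + 41 = 0 + 41 = 41$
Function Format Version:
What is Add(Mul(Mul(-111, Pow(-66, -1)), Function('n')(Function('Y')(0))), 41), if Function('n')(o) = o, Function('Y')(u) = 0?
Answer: 41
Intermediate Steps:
Add(Mul(Mul(-111, Pow(-66, -1)), Function('n')(Function('Y')(0))), 41) = Add(Mul(Mul(-111, Pow(-66, -1)), 0), 41) = Add(Mul(Mul(-111, Rational(-1, 66)), 0), 41) = Add(Mul(Rational(37, 22), 0), 41) = Add(0, 41) = 41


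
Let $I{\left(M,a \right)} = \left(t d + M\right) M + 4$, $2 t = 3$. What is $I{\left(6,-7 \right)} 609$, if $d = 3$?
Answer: $40803$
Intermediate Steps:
$t = \frac{3}{2}$ ($t = \frac{1}{2} \cdot 3 = \frac{3}{2} \approx 1.5$)
$I{\left(M,a \right)} = 4 + M \left(\frac{9}{2} + M\right)$ ($I{\left(M,a \right)} = \left(\frac{3}{2} \cdot 3 + M\right) M + 4 = \left(\frac{9}{2} + M\right) M + 4 = M \left(\frac{9}{2} + M\right) + 4 = 4 + M \left(\frac{9}{2} + M\right)$)
$I{\left(6,-7 \right)} 609 = \left(4 + 6^{2} + \frac{9}{2} \cdot 6\right) 609 = \left(4 + 36 + 27\right) 609 = 67 \cdot 609 = 40803$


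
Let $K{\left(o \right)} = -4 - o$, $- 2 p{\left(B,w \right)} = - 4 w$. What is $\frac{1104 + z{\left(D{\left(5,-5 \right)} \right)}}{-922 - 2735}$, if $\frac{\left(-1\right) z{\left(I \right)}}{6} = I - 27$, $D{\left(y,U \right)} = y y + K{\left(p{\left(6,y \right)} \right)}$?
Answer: $- \frac{400}{1219} \approx -0.32814$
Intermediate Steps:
$p{\left(B,w \right)} = 2 w$ ($p{\left(B,w \right)} = - \frac{\left(-4\right) w}{2} = 2 w$)
$D{\left(y,U \right)} = -4 + y^{2} - 2 y$ ($D{\left(y,U \right)} = y y - \left(4 + 2 y\right) = y^{2} - \left(4 + 2 y\right) = -4 + y^{2} - 2 y$)
$z{\left(I \right)} = 162 - 6 I$ ($z{\left(I \right)} = - 6 \left(I - 27\right) = - 6 \left(-27 + I\right) = 162 - 6 I$)
$\frac{1104 + z{\left(D{\left(5,-5 \right)} \right)}}{-922 - 2735} = \frac{1104 + \left(162 - 6 \left(-4 + 5^{2} - 10\right)\right)}{-922 - 2735} = \frac{1104 + \left(162 - 6 \left(-4 + 25 - 10\right)\right)}{-3657} = \left(1104 + \left(162 - 66\right)\right) \left(- \frac{1}{3657}\right) = \left(1104 + 96\right) \left(- \frac{1}{3657}\right) = 1200 \left(- \frac{1}{3657}\right) = - \frac{400}{1219}$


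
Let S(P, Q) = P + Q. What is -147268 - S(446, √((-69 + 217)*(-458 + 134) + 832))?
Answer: -147714 - 4*I*√2945 ≈ -1.4771e+5 - 217.07*I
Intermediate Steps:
-147268 - S(446, √((-69 + 217)*(-458 + 134) + 832)) = -147268 - (446 + √((-69 + 217)*(-458 + 134) + 832)) = -147268 - (446 + √(148*(-324) + 832)) = -147268 - (446 + √(-47952 + 832)) = -147268 - (446 + √(-47120)) = -147268 - (446 + 4*I*√2945) = -147268 + (-446 - 4*I*√2945) = -147714 - 4*I*√2945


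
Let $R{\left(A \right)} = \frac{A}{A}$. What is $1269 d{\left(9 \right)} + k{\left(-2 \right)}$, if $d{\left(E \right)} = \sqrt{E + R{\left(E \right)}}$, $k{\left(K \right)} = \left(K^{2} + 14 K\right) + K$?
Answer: $-26 + 1269 \sqrt{10} \approx 3986.9$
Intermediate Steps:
$R{\left(A \right)} = 1$
$k{\left(K \right)} = K^{2} + 15 K$
$d{\left(E \right)} = \sqrt{1 + E}$ ($d{\left(E \right)} = \sqrt{E + 1} = \sqrt{1 + E}$)
$1269 d{\left(9 \right)} + k{\left(-2 \right)} = 1269 \sqrt{1 + 9} - 2 \left(15 - 2\right) = 1269 \sqrt{10} - 26 = -26 + 1269 \sqrt{10}$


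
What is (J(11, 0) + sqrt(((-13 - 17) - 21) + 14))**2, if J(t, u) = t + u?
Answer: (11 + I*sqrt(37))**2 ≈ 84.0 + 133.82*I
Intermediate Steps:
(J(11, 0) + sqrt(((-13 - 17) - 21) + 14))**2 = ((11 + 0) + sqrt(((-13 - 17) - 21) + 14))**2 = (11 + sqrt((-30 - 21) + 14))**2 = (11 + sqrt(-51 + 14))**2 = (11 + sqrt(-37))**2 = (11 + I*sqrt(37))**2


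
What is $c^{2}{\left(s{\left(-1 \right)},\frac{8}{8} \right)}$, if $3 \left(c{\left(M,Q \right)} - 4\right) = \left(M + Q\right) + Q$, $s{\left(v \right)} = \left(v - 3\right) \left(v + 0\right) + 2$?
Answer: $\frac{400}{9} \approx 44.444$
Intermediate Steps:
$s{\left(v \right)} = 2 + v \left(-3 + v\right)$ ($s{\left(v \right)} = \left(-3 + v\right) v + 2 = v \left(-3 + v\right) + 2 = 2 + v \left(-3 + v\right)$)
$c{\left(M,Q \right)} = 4 + \frac{M}{3} + \frac{2 Q}{3}$ ($c{\left(M,Q \right)} = 4 + \frac{\left(M + Q\right) + Q}{3} = 4 + \frac{M + 2 Q}{3} = 4 + \left(\frac{M}{3} + \frac{2 Q}{3}\right) = 4 + \frac{M}{3} + \frac{2 Q}{3}$)
$c^{2}{\left(s{\left(-1 \right)},\frac{8}{8} \right)} = \left(4 + \frac{2 + \left(-1\right)^{2} - -3}{3} + \frac{2 \cdot \frac{8}{8}}{3}\right)^{2} = \left(4 + \frac{2 + 1 + 3}{3} + \frac{2 \cdot 8 \cdot \frac{1}{8}}{3}\right)^{2} = \left(4 + \frac{1}{3} \cdot 6 + \frac{2}{3} \cdot 1\right)^{2} = \left(4 + 2 + \frac{2}{3}\right)^{2} = \left(\frac{20}{3}\right)^{2} = \frac{400}{9}$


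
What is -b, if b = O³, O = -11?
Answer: 1331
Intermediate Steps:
b = -1331 (b = (-11)³ = -1331)
-b = -1*(-1331) = 1331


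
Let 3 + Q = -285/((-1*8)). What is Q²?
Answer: 68121/64 ≈ 1064.4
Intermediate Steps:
Q = 261/8 (Q = -3 - 285/((-1*8)) = -3 - 285/(-8) = -3 - 285*(-⅛) = -3 + 285/8 = 261/8 ≈ 32.625)
Q² = (261/8)² = 68121/64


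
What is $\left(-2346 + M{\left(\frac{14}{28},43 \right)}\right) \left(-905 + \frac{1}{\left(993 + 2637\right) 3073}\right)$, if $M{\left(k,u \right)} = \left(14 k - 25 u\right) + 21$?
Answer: $\frac{11417745788319}{3718330} \approx 3.0707 \cdot 10^{6}$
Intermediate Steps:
$M{\left(k,u \right)} = 21 - 25 u + 14 k$ ($M{\left(k,u \right)} = \left(- 25 u + 14 k\right) + 21 = 21 - 25 u + 14 k$)
$\left(-2346 + M{\left(\frac{14}{28},43 \right)}\right) \left(-905 + \frac{1}{\left(993 + 2637\right) 3073}\right) = \left(-2346 + \left(21 - 1075 + 14 \cdot \frac{14}{28}\right)\right) \left(-905 + \frac{1}{\left(993 + 2637\right) 3073}\right) = \left(-2346 + \left(21 - 1075 + 14 \cdot 14 \cdot \frac{1}{28}\right)\right) \left(-905 + \frac{1}{3630} \cdot \frac{1}{3073}\right) = \left(-2346 + \left(21 - 1075 + 14 \cdot \frac{1}{2}\right)\right) \left(-905 + \frac{1}{3630} \cdot \frac{1}{3073}\right) = \left(-2346 + \left(21 - 1075 + 7\right)\right) \left(-905 + \frac{1}{11154990}\right) = \left(-2346 - 1047\right) \left(- \frac{10095265949}{11154990}\right) = \left(-3393\right) \left(- \frac{10095265949}{11154990}\right) = \frac{11417745788319}{3718330}$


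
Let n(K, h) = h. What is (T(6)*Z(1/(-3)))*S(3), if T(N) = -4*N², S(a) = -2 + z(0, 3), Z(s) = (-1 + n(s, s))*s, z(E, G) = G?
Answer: -64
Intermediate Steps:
Z(s) = s*(-1 + s) (Z(s) = (-1 + s)*s = s*(-1 + s))
S(a) = 1 (S(a) = -2 + 3 = 1)
(T(6)*Z(1/(-3)))*S(3) = ((-4*6²)*((-1 + 1/(-3))/(-3)))*1 = ((-4*36)*(-(-1 - ⅓)/3))*1 = -(-48)*(-4)/3*1 = -144*4/9*1 = -64*1 = -64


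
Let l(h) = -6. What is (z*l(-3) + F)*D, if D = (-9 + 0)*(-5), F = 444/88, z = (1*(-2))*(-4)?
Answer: -42525/22 ≈ -1933.0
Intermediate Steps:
z = 8 (z = -2*(-4) = 8)
F = 111/22 (F = 444*(1/88) = 111/22 ≈ 5.0455)
D = 45 (D = -9*(-5) = 45)
(z*l(-3) + F)*D = (8*(-6) + 111/22)*45 = (-48 + 111/22)*45 = -945/22*45 = -42525/22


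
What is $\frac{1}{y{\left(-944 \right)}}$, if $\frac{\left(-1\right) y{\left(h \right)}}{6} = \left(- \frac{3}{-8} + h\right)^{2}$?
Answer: $- \frac{32}{170962203} \approx -1.8718 \cdot 10^{-7}$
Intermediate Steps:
$y{\left(h \right)} = - 6 \left(\frac{3}{8} + h\right)^{2}$ ($y{\left(h \right)} = - 6 \left(- \frac{3}{-8} + h\right)^{2} = - 6 \left(\left(-3\right) \left(- \frac{1}{8}\right) + h\right)^{2} = - 6 \left(\frac{3}{8} + h\right)^{2}$)
$\frac{1}{y{\left(-944 \right)}} = \frac{1}{\left(- \frac{3}{32}\right) \left(3 + 8 \left(-944\right)\right)^{2}} = \frac{1}{\left(- \frac{3}{32}\right) \left(3 - 7552\right)^{2}} = \frac{1}{\left(- \frac{3}{32}\right) \left(-7549\right)^{2}} = \frac{1}{\left(- \frac{3}{32}\right) 56987401} = \frac{1}{- \frac{170962203}{32}} = - \frac{32}{170962203}$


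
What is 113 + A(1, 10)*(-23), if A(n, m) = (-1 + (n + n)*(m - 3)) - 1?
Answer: -163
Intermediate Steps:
A(n, m) = -2 + 2*n*(-3 + m) (A(n, m) = (-1 + (2*n)*(-3 + m)) - 1 = (-1 + 2*n*(-3 + m)) - 1 = -2 + 2*n*(-3 + m))
113 + A(1, 10)*(-23) = 113 + (-2 - 6*1 + 2*10*1)*(-23) = 113 + (-2 - 6 + 20)*(-23) = 113 + 12*(-23) = 113 - 276 = -163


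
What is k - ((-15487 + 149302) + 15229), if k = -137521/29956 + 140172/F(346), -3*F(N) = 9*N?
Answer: -773127460277/5182388 ≈ -1.4918e+5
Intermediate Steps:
F(N) = -3*N
k = -723623205/5182388 (k = -137521/29956 + 140172/((-3*346)) = -137521*1/29956 + 140172/(-1038) = -137521/29956 + 140172*(-1/1038) = -137521/29956 - 23362/173 = -723623205/5182388 ≈ -139.63)
k - ((-15487 + 149302) + 15229) = -723623205/5182388 - ((-15487 + 149302) + 15229) = -723623205/5182388 - (133815 + 15229) = -723623205/5182388 - 1*149044 = -723623205/5182388 - 149044 = -773127460277/5182388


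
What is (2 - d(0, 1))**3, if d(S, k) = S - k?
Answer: 27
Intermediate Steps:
(2 - d(0, 1))**3 = (2 - (0 - 1*1))**3 = (2 - (0 - 1))**3 = (2 - 1*(-1))**3 = (2 + 1)**3 = 3**3 = 27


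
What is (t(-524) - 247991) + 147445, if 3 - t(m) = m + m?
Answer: -99495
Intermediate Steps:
t(m) = 3 - 2*m (t(m) = 3 - (m + m) = 3 - 2*m)
(t(-524) - 247991) + 147445 = ((3 - 2*(-524)) - 247991) + 147445 = ((3 + 1048) - 247991) + 147445 = (1051 - 247991) + 147445 = -246940 + 147445 = -99495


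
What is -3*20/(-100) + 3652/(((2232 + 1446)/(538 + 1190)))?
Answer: 5260719/3065 ≈ 1716.4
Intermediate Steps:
-3*20/(-100) + 3652/(((2232 + 1446)/(538 + 1190))) = -60*(-1/100) + 3652/((3678/1728)) = ⅗ + 3652/((3678*(1/1728))) = ⅗ + 3652/(613/288) = ⅗ + 3652*(288/613) = ⅗ + 1051776/613 = 5260719/3065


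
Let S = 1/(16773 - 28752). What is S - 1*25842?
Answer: -309561319/11979 ≈ -25842.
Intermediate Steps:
S = -1/11979 (S = 1/(-11979) = -1/11979 ≈ -8.3479e-5)
S - 1*25842 = -1/11979 - 1*25842 = -1/11979 - 25842 = -309561319/11979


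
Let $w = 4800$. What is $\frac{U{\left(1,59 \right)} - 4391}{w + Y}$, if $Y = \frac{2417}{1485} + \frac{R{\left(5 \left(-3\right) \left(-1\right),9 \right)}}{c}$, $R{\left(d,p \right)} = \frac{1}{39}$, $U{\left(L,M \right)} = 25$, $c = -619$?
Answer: $- \frac{26086402485}{28689232552} \approx -0.90928$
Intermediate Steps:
$R{\left(d,p \right)} = \frac{1}{39}$
$Y = \frac{19449104}{11949795}$ ($Y = \frac{2417}{1485} + \frac{1}{39 \left(-619\right)} = 2417 \cdot \frac{1}{1485} + \frac{1}{39} \left(- \frac{1}{619}\right) = \frac{2417}{1485} - \frac{1}{24141} = \frac{19449104}{11949795} \approx 1.6276$)
$\frac{U{\left(1,59 \right)} - 4391}{w + Y} = \frac{25 - 4391}{4800 + \frac{19449104}{11949795}} = - \frac{4366}{\frac{57378465104}{11949795}} = \left(-4366\right) \frac{11949795}{57378465104} = - \frac{26086402485}{28689232552}$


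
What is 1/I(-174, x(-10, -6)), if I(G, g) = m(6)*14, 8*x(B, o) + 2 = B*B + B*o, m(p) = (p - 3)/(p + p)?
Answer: 2/7 ≈ 0.28571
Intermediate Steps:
m(p) = (-3 + p)/(2*p) (m(p) = (-3 + p)/((2*p)) = (-3 + p)*(1/(2*p)) = (-3 + p)/(2*p))
x(B, o) = -¼ + B²/8 + B*o/8 (x(B, o) = -¼ + (B*B + B*o)/8 = -¼ + (B² + B*o)/8 = -¼ + (B²/8 + B*o/8) = -¼ + B²/8 + B*o/8)
I(G, g) = 7/2 (I(G, g) = ((½)*(-3 + 6)/6)*14 = ((½)*(⅙)*3)*14 = (¼)*14 = 7/2)
1/I(-174, x(-10, -6)) = 1/(7/2) = 2/7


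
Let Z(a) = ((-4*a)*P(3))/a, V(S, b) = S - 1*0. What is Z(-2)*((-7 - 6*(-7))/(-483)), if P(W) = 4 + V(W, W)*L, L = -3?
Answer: -100/69 ≈ -1.4493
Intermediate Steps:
V(S, b) = S (V(S, b) = S + 0 = S)
P(W) = 4 - 3*W (P(W) = 4 + W*(-3) = 4 - 3*W)
Z(a) = 20 (Z(a) = ((-4*a)*(4 - 3*3))/a = ((-4*a)*(4 - 9))/a = (-4*a*(-5))/a = (20*a)/a = 20)
Z(-2)*((-7 - 6*(-7))/(-483)) = 20*((-7 - 6*(-7))/(-483)) = 20*((-7 + 42)*(-1/483)) = 20*(35*(-1/483)) = 20*(-5/69) = -100/69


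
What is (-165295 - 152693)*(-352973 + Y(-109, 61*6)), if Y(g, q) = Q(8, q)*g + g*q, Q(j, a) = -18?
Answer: 124303099140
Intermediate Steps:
Y(g, q) = -18*g + g*q
(-165295 - 152693)*(-352973 + Y(-109, 61*6)) = (-165295 - 152693)*(-352973 - 109*(-18 + 61*6)) = -317988*(-352973 - 109*(-18 + 366)) = -317988*(-352973 - 109*348) = -317988*(-352973 - 37932) = -317988*(-390905) = 124303099140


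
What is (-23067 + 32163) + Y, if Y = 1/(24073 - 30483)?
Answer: 58305359/6410 ≈ 9096.0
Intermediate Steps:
Y = -1/6410 (Y = 1/(-6410) = -1/6410 ≈ -0.00015601)
(-23067 + 32163) + Y = (-23067 + 32163) - 1/6410 = 9096 - 1/6410 = 58305359/6410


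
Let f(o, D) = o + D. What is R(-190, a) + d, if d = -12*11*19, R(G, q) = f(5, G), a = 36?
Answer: -2693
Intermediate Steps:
f(o, D) = D + o
R(G, q) = 5 + G (R(G, q) = G + 5 = 5 + G)
d = -2508 (d = -132*19 = -2508)
R(-190, a) + d = (5 - 190) - 2508 = -185 - 2508 = -2693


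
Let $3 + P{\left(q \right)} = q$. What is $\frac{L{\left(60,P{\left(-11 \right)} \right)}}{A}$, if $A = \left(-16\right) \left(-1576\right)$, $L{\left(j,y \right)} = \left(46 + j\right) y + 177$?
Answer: $- \frac{1307}{25216} \approx -0.051832$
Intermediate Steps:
$P{\left(q \right)} = -3 + q$
$L{\left(j,y \right)} = 177 + y \left(46 + j\right)$ ($L{\left(j,y \right)} = y \left(46 + j\right) + 177 = 177 + y \left(46 + j\right)$)
$A = 25216$
$\frac{L{\left(60,P{\left(-11 \right)} \right)}}{A} = \frac{177 + 46 \left(-3 - 11\right) + 60 \left(-3 - 11\right)}{25216} = \left(177 + 46 \left(-14\right) + 60 \left(-14\right)\right) \frac{1}{25216} = \left(177 - 644 - 840\right) \frac{1}{25216} = \left(-1307\right) \frac{1}{25216} = - \frac{1307}{25216}$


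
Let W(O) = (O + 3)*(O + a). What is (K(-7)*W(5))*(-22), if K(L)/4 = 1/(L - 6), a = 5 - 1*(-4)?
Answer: 9856/13 ≈ 758.15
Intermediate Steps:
a = 9 (a = 5 + 4 = 9)
K(L) = 4/(-6 + L) (K(L) = 4/(L - 6) = 4/(-6 + L))
W(O) = (3 + O)*(9 + O) (W(O) = (O + 3)*(O + 9) = (3 + O)*(9 + O))
(K(-7)*W(5))*(-22) = ((4/(-6 - 7))*(27 + 5² + 12*5))*(-22) = ((4/(-13))*(27 + 25 + 60))*(-22) = ((4*(-1/13))*112)*(-22) = -4/13*112*(-22) = -448/13*(-22) = 9856/13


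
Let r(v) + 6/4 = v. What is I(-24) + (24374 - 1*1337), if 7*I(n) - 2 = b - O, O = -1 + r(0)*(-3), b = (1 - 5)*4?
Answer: 46069/2 ≈ 23035.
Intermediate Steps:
r(v) = -3/2 + v
b = -16 (b = -4*4 = -16)
O = 7/2 (O = -1 + (-3/2 + 0)*(-3) = -1 - 3/2*(-3) = -1 + 9/2 = 7/2 ≈ 3.5000)
I(n) = -5/2 (I(n) = 2/7 + (-16 - 1*7/2)/7 = 2/7 + (-16 - 7/2)/7 = 2/7 + (⅐)*(-39/2) = 2/7 - 39/14 = -5/2)
I(-24) + (24374 - 1*1337) = -5/2 + (24374 - 1*1337) = -5/2 + (24374 - 1337) = -5/2 + 23037 = 46069/2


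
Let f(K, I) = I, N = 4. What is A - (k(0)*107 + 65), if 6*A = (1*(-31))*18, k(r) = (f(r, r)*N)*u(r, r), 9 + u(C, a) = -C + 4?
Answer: -158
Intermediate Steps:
u(C, a) = -5 - C (u(C, a) = -9 + (-C + 4) = -9 + (4 - C) = -5 - C)
k(r) = 4*r*(-5 - r) (k(r) = (r*4)*(-5 - r) = (4*r)*(-5 - r) = 4*r*(-5 - r))
A = -93 (A = ((1*(-31))*18)/6 = (-31*18)/6 = (⅙)*(-558) = -93)
A - (k(0)*107 + 65) = -93 - (-4*0*(5 + 0)*107 + 65) = -93 - (-4*0*5*107 + 65) = -93 - (0*107 + 65) = -93 - (0 + 65) = -93 - 1*65 = -93 - 65 = -158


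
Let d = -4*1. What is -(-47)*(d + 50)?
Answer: 2162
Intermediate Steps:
d = -4
-(-47)*(d + 50) = -(-47)*(-4 + 50) = -(-47)*46 = -1*(-2162) = 2162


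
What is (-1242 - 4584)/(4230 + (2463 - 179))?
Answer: -2913/3257 ≈ -0.89438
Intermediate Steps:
(-1242 - 4584)/(4230 + (2463 - 179)) = -5826/(4230 + 2284) = -5826/6514 = -5826*1/6514 = -2913/3257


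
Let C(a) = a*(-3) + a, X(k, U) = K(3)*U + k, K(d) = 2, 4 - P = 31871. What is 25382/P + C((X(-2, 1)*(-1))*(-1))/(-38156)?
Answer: -25382/31867 ≈ -0.79650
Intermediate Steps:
P = -31867 (P = 4 - 1*31871 = 4 - 31871 = -31867)
X(k, U) = k + 2*U (X(k, U) = 2*U + k = k + 2*U)
C(a) = -2*a (C(a) = -3*a + a = -2*a)
25382/P + C((X(-2, 1)*(-1))*(-1))/(-38156) = 25382/(-31867) - 2*(-2 + 2*1)*(-1)*(-1)/(-38156) = 25382*(-1/31867) - 2*(-2 + 2)*(-1)*(-1)*(-1/38156) = -25382/31867 - 2*0*(-1)*(-1)*(-1/38156) = -25382/31867 - 0*(-1)*(-1/38156) = -25382/31867 - 2*0*(-1/38156) = -25382/31867 + 0*(-1/38156) = -25382/31867 + 0 = -25382/31867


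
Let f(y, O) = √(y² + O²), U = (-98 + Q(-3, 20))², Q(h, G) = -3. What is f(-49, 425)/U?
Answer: √183026/10201 ≈ 0.041939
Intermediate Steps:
U = 10201 (U = (-98 - 3)² = (-101)² = 10201)
f(y, O) = √(O² + y²)
f(-49, 425)/U = √(425² + (-49)²)/10201 = √(180625 + 2401)*(1/10201) = √183026*(1/10201) = √183026/10201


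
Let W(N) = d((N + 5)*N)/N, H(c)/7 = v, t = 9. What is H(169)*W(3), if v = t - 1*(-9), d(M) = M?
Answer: 1008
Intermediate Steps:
v = 18 (v = 9 - 1*(-9) = 9 + 9 = 18)
H(c) = 126 (H(c) = 7*18 = 126)
W(N) = 5 + N (W(N) = ((N + 5)*N)/N = ((5 + N)*N)/N = (N*(5 + N))/N = 5 + N)
H(169)*W(3) = 126*(5 + 3) = 126*8 = 1008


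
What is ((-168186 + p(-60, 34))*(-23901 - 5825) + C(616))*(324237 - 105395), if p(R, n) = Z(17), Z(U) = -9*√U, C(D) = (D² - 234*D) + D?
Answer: 1094151561307688 + 58547675628*√17 ≈ 1.0944e+15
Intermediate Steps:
C(D) = D² - 233*D
p(R, n) = -9*√17
((-168186 + p(-60, 34))*(-23901 - 5825) + C(616))*(324237 - 105395) = ((-168186 - 9*√17)*(-23901 - 5825) + 616*(-233 + 616))*(324237 - 105395) = ((-168186 - 9*√17)*(-29726) + 616*383)*218842 = ((4999497036 + 267534*√17) + 235928)*218842 = (4999732964 + 267534*√17)*218842 = 1094151561307688 + 58547675628*√17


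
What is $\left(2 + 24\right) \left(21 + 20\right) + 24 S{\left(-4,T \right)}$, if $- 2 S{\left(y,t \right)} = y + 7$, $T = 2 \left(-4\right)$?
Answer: $1030$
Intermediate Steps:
$T = -8$
$S{\left(y,t \right)} = - \frac{7}{2} - \frac{y}{2}$ ($S{\left(y,t \right)} = - \frac{y + 7}{2} = - \frac{7 + y}{2} = - \frac{7}{2} - \frac{y}{2}$)
$\left(2 + 24\right) \left(21 + 20\right) + 24 S{\left(-4,T \right)} = \left(2 + 24\right) \left(21 + 20\right) + 24 \left(- \frac{7}{2} - -2\right) = 26 \cdot 41 + 24 \left(- \frac{7}{2} + 2\right) = 1066 + 24 \left(- \frac{3}{2}\right) = 1066 - 36 = 1030$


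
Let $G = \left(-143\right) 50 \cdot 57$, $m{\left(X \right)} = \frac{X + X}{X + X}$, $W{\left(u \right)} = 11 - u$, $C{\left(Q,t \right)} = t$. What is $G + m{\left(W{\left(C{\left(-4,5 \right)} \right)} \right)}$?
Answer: $-407549$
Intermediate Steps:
$m{\left(X \right)} = 1$ ($m{\left(X \right)} = \frac{2 X}{2 X} = 2 X \frac{1}{2 X} = 1$)
$G = -407550$ ($G = \left(-7150\right) 57 = -407550$)
$G + m{\left(W{\left(C{\left(-4,5 \right)} \right)} \right)} = -407550 + 1 = -407549$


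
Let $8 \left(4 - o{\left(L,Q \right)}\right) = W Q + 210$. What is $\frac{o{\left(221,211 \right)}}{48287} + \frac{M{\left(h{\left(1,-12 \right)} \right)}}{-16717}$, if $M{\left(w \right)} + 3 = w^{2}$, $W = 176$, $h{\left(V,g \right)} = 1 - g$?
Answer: $- \frac{343951637}{3228855116} \approx -0.10652$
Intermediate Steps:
$o{\left(L,Q \right)} = - \frac{89}{4} - 22 Q$ ($o{\left(L,Q \right)} = 4 - \frac{176 Q + 210}{8} = 4 - \frac{210 + 176 Q}{8} = 4 - \left(\frac{105}{4} + 22 Q\right) = - \frac{89}{4} - 22 Q$)
$M{\left(w \right)} = -3 + w^{2}$
$\frac{o{\left(221,211 \right)}}{48287} + \frac{M{\left(h{\left(1,-12 \right)} \right)}}{-16717} = \frac{- \frac{89}{4} - 4642}{48287} + \frac{-3 + \left(1 - -12\right)^{2}}{-16717} = \left(- \frac{89}{4} - 4642\right) \frac{1}{48287} + \left(-3 + \left(1 + 12\right)^{2}\right) \left(- \frac{1}{16717}\right) = \left(- \frac{18657}{4}\right) \frac{1}{48287} + \left(-3 + 13^{2}\right) \left(- \frac{1}{16717}\right) = - \frac{18657}{193148} + \left(-3 + 169\right) \left(- \frac{1}{16717}\right) = - \frac{18657}{193148} + 166 \left(- \frac{1}{16717}\right) = - \frac{18657}{193148} - \frac{166}{16717} = - \frac{343951637}{3228855116}$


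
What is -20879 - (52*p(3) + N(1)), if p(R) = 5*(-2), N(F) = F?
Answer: -20360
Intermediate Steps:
p(R) = -10
-20879 - (52*p(3) + N(1)) = -20879 - (52*(-10) + 1) = -20879 - (-520 + 1) = -20879 - 1*(-519) = -20879 + 519 = -20360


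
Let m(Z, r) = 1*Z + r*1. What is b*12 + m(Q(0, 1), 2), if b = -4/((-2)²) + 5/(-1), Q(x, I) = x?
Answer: -70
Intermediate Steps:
m(Z, r) = Z + r
b = -6 (b = -4/4 + 5*(-1) = -4*¼ - 5 = -1 - 5 = -6)
b*12 + m(Q(0, 1), 2) = -6*12 + (0 + 2) = -72 + 2 = -70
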